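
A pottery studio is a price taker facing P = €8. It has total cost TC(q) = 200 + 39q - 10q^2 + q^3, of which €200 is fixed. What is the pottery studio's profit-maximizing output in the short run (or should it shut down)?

Shut down

From TC, MC = TC'(q) = 39 - 20q + 3q^2 and AVC = VC/q = 39 - 10q + q^2.
AVC is minimized where dAVC/dq = -10 + 2q = 0, at q = 5; min AVC = 39 - 10·5 + 5^2 = €14.
With P < min AVC (€8 < €14), every unit sold adds to the loss.
Best response: produce nothing and absorb the €200 fixed cost.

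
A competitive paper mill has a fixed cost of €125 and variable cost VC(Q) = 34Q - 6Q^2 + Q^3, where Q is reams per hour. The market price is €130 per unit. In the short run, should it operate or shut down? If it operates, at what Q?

Produce at Q = 8

Variable cost is VC = 34Q - 6Q^2 + Q^3, so AVC = VC/Q = 34 - 6Q + Q^2 and MC = dTC/dQ = 34 - 12Q + 3Q^2.
AVC is minimized where dAVC/dQ = -6 + 2Q = 0, at Q = 3; min AVC = 34 - 6·3 + 3^2 = €25.
Since P = €130 ≥ min AVC = €25, price covers variable cost and the firm should produce.
P = MC gives -96 - 12Q + 3Q^2 = 0, with roots -4 and 8. Take the larger (rising MC): Q* = 8.
Check: AVC at Q = 8 is €50 ≤ P, so revenue covers variable cost.
Profit = P·Q − TC = 130·8 − 525 = €515.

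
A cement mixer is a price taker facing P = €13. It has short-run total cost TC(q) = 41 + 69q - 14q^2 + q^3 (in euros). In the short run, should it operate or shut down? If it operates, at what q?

Variable cost is VC = 69q - 14q^2 + q^3, so AVC = VC/q = 69 - 14q + q^2 and MC = dTC/dq = 69 - 28q + 3q^2.
The AVC parabola has its vertex at q = 14/2 = 7, where AVC = 69 - 14·7 + 7^2 = €20.
Since P = €13 < min AVC = €20, price fails to cover variable cost at any output.
Best response: produce nothing and absorb the €41 fixed cost.

Shut down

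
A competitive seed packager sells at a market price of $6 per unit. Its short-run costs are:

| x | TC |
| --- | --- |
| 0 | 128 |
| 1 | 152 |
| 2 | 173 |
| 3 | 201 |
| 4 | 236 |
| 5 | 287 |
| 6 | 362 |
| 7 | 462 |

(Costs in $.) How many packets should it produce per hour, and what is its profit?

Tabulate TR − TC: x=0: -128; x=1: -146; x=2: -161; x=3: -183; x=4: -212; x=5: -257; x=6: -326; x=7: -420.
Profit is highest at x = 0. Equivalently, the lowest AVC in the table is 45/2 ≈ $22.50 at x = 2, and P = $6 falls below it — price never covers variable cost, so the firm shuts down and loses only its fixed cost.

x = 0 (shut down); profit = -$128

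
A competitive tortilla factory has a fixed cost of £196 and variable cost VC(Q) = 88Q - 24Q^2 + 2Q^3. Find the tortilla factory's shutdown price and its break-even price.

Shutdown price = £16; break-even price = £46

Shutdown price = min AVC. AVC = 88 - 24Q + 2Q^2, with vertex at Q = 6 and minimum £16.
ATC = 196/Q + 88 - 24Q + 2Q^2. Setting dATC/dQ = −196/Q^2 − 24 + 4Q = 0 gives Q = 7 (since 4·7^3 − 24·7^2 = 196).
min ATC = 196/7 + 88 − 24·7 + 2·7^2 = £46. That is the break-even price.
For £16 ≤ P < £46 the firm produces at a loss; below £16 it shuts down.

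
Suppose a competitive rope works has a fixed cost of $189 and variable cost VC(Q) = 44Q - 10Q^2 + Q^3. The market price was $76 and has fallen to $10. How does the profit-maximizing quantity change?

AVC = 44 - 10Q + Q^2, minimized at Q = 5 where min AVC = $19. MC = 44 - 20Q + 3Q^2.
At P = $76 ≥ min AVC, set P = MC on the rising branch: Q = 8.
At P = $10 < min AVC = $19, price no longer covers variable cost at any output, so the firm shuts down: Q = 0.

Output falls from 8 to 0 (the firm shuts down)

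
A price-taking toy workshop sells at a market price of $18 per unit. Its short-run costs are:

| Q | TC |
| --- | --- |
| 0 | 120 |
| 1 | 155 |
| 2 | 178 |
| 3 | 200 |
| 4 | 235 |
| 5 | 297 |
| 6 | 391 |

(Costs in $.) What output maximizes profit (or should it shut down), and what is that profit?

Compute π = P·Q − TC at each output: Q=0: -120; Q=1: -137; Q=2: -142; Q=3: -146; Q=4: -163; Q=5: -207; Q=6: -283.
Profit is highest at Q = 0. Equivalently, the lowest AVC in the table is 80/3 ≈ $26.67 at Q = 3, and P = $18 falls below it — price never covers variable cost, so the firm shuts down and loses only its fixed cost.

Q = 0 (shut down); profit = -$120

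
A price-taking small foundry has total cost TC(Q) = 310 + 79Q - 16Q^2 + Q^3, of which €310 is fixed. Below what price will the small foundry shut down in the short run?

€15 per unit

The shutdown price is the minimum of AVC. VC = 79Q - 16Q^2 + Q^3, so AVC = 79 - 16Q + Q^2.
At the minimum of AVC, MC = AVC. MC = 79 - 32Q + 3Q^2; setting MC = AVC gives 2Q^2 - 16Q = 0, so Q = 8. min AVC = 15.
For P < €15 the firm produces nothing.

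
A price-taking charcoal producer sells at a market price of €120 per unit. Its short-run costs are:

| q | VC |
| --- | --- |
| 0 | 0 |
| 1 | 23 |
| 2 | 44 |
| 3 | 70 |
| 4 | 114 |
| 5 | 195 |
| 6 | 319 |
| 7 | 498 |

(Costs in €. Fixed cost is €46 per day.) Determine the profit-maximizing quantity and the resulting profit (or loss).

q = 5; profit = €359

Profit at each row (π = 120q − TC): q=0: -46; q=1: 51; q=2: 150; q=3: 244; q=4: 320; q=5: 359; q=6: 355; q=7: 296.
Profit is maximized at q = 5. AVC there is 195/5 = €39 ≤ P, so producing beats shutting down (which would give -€46).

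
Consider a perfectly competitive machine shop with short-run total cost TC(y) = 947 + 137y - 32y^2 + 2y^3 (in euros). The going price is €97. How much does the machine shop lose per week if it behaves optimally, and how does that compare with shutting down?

AVC = 137 - 32y + 2y^2 has its minimum €9 at y = 8; price €97 clears that bar, so the firm operates.
With MC = 137 - 64y + 6y^2, P = MC on the upward-sloping part at y* = 10.
TR = 97·10 = 970. TC = 947 + 170 = 1117. Profit = 970 − 1117 = -€147.
By producing, the firm covers all variable cost plus €800 of fixed cost; shutting down would lose the full €947.

Profit = -€147 at y = 10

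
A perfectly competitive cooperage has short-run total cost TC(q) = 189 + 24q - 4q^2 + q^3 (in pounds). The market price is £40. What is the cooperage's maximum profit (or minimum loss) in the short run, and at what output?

Profit = -£125 at q = 4

AVC = 24 - 4q + q^2; min AVC = £20 at q = 2. Since P = £40 ≥ min AVC, the firm produces.
MC = 24 - 8q + 3q^2. Setting P = MC and taking the root on the rising branch gives q* = 4.
TR = 40·4 = 160. TC = 189 + 96 = 285. Profit = 160 − 285 = -£125.
By producing, the firm covers all variable cost plus £64 of fixed cost; shutting down would lose the full £189.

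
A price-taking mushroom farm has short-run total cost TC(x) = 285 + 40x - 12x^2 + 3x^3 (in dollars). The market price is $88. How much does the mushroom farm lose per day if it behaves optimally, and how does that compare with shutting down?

AVC = 40 - 12x + 3x^2; min AVC = $28 at x = 2. Since P = $88 ≥ min AVC, the firm produces.
With MC = 40 - 24x + 9x^2, P = MC on the upward-sloping part at x* = 4.
TR = 88·4 = 352. TC = 285 + 160 = 445. Profit = 352 − 445 = -$93.
By producing, the firm covers all variable cost plus $192 of fixed cost; shutting down would lose the full $285.

Profit = -$93 at x = 4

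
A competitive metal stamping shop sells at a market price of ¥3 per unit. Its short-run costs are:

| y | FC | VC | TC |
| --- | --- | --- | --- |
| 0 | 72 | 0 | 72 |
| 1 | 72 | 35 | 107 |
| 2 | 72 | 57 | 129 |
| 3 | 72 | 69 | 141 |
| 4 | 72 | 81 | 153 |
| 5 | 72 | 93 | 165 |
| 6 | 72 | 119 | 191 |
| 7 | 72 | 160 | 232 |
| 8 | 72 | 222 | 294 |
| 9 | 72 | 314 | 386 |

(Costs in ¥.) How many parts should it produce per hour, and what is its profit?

y = 0 (shut down); profit = -¥72

Profit at each row (π = 3y − TC): y=0: -72; y=1: -104; y=2: -123; y=3: -132; y=4: -141; y=5: -150; y=6: -173; y=7: -211; y=8: -270; y=9: -359.
Profit is highest at y = 0. Equivalently, the lowest AVC in the table is 93/5 ≈ ¥18.60 at y = 5, and P = ¥3 falls below it — price never covers variable cost, so the firm shuts down and loses only its fixed cost.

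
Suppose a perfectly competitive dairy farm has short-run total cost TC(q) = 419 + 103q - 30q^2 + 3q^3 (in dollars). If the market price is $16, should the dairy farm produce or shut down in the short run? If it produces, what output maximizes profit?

Shut down

Strip out fixed cost: VC = 103q - 30q^2 + 3q^3. Then AVC = 103 - 30q + 3q^2 and MC = 103 - 60q + 9q^2.
AVC hits its minimum where MC = AVC, at q = 5, giving min AVC = 103 - 30·5 + 3·5^2 = $28.
Since P = $16 < min AVC = $28, price fails to cover variable cost at any output.
Shutting down limits the loss to fixed cost, $419.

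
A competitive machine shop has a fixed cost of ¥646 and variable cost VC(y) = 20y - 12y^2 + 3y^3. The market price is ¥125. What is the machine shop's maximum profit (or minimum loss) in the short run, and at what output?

AVC = 20 - 12y + 3y^2; min AVC = ¥8 at y = 2. Since P = ¥125 ≥ min AVC, the firm produces.
MC = 20 - 24y + 9y^2. Setting P = MC and taking the root on the rising branch gives y* = 5.
TR = 125·5 = 625. TC = 646 + 175 = 821. Profit = 625 − 821 = -¥196.
Shutting down would mean losing the fixed cost of ¥646, so operating at a loss of ¥196 is better by ¥450.

Profit = -¥196 at y = 5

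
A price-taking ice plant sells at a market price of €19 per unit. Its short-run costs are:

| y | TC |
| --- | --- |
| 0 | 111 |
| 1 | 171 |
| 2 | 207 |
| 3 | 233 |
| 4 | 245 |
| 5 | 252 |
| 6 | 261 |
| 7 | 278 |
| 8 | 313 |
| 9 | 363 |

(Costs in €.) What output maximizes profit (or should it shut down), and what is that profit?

Tabulate TR − TC: y=0: -111; y=1: -152; y=2: -169; y=3: -176; y=4: -169; y=5: -157; y=6: -147; y=7: -145; y=8: -161; y=9: -192.
Profit is highest at y = 0. Equivalently, the lowest AVC in the table is 167/7 ≈ €23.86 at y = 7, and P = €19 falls below it — price never covers variable cost, so the firm shuts down and loses only its fixed cost.

y = 0 (shut down); profit = -€111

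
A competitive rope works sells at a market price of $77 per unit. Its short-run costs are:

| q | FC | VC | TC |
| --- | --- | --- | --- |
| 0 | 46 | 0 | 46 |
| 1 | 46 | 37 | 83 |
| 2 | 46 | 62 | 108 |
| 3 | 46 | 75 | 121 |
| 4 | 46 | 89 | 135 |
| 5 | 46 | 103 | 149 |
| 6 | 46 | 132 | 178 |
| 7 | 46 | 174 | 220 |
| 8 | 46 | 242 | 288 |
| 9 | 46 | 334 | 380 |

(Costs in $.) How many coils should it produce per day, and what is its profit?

q = 8; profit = $328

Compute π = P·q − TC at each output: q=0: -46; q=1: -6; q=2: 46; q=3: 110; q=4: 173; q=5: 236; q=6: 284; q=7: 319; q=8: 328; q=9: 313.
Profit is maximized at q = 8. AVC there is 242/8 = $30.25 ≤ P, so producing beats shutting down (which would give -$46).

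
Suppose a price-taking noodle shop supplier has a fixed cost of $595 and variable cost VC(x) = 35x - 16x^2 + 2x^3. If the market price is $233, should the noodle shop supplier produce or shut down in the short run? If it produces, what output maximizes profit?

Produce at x = 9

From TC, MC = TC'(x) = 35 - 32x + 6x^2 and AVC = VC/x = 35 - 16x + 2x^2.
AVC is minimized where dAVC/dx = -16 + 4x = 0, at x = 4; min AVC = 35 - 16·4 + 2·4^2 = $3.
P = $233 exceeds min AVC = $3, so the firm stays open.
P = MC gives -198 - 32x + 6x^2 = 0, with roots -11/3 and 9. Take the larger (rising MC): x* = 9.
Check: AVC at x = 9 is $53 ≤ P, so revenue covers variable cost.
Profit = P·x − TC = 233·9 − 1072 = $1025.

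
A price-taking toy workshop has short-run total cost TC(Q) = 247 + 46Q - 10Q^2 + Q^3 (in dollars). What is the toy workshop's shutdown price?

The firm shuts down when price falls below the minimum of average variable cost. AVC = VC/Q = 46 - 10Q + Q^2.
dAVC/dQ = -10 + 2Q = 0 gives Q = 5. min AVC = 46 - 10·5 + 5^2 = 21.
For P < $21 the firm produces nothing.

$21 per unit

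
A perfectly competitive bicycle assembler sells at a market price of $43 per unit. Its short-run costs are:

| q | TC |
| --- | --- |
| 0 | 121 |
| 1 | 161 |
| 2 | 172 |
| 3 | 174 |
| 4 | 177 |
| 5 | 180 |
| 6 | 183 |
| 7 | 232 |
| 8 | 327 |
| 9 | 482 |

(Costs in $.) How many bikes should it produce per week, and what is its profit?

Tabulate TR − TC: q=0: -121; q=1: -118; q=2: -86; q=3: -45; q=4: -5; q=5: 35; q=6: 75; q=7: 69; q=8: 17; q=9: -95.
Profit is maximized at q = 6. AVC there is 62/6 = $10.33 ≤ P, so producing beats shutting down (which would give -$121).

q = 6; profit = $75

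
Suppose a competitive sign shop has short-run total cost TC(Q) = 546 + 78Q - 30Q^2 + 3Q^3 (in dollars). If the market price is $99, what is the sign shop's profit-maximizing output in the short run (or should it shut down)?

Produce at Q = 7

From TC, MC = TC'(Q) = 78 - 60Q + 9Q^2 and AVC = VC/Q = 78 - 30Q + 3Q^2.
AVC hits its minimum where MC = AVC, at Q = 5, giving min AVC = 78 - 30·5 + 3·5^2 = $3.
Since P = $99 ≥ min AVC = $3, price covers variable cost and the firm should produce.
Set P = MC: 99 = 78 - 60Q + 9Q^2 → -21 - 60Q + 9Q^2 = 0. The roots are Q = -1/3 and Q = 7; the profit-maximizing output is on the rising part of MC, so Q* = 7.
Check: AVC at Q = 7 is $15 ≤ P, so revenue covers variable cost.
Profit = P·Q − TC = 99·7 − 651 = $42.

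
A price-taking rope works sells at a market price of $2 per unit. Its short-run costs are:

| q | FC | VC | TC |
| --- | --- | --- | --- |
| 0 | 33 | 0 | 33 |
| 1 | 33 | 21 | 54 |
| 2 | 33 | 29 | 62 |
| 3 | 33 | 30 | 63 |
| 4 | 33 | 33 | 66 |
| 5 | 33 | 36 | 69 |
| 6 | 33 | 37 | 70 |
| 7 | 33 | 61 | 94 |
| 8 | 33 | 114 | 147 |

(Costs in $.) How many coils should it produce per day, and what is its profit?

q = 0 (shut down); profit = -$33

Tabulate TR − TC: q=0: -33; q=1: -52; q=2: -58; q=3: -57; q=4: -58; q=5: -59; q=6: -58; q=7: -80; q=8: -131.
Profit is highest at q = 0. Equivalently, the lowest AVC in the table is 37/6 ≈ $6.17 at q = 6, and P = $2 falls below it — price never covers variable cost, so the firm shuts down and loses only its fixed cost.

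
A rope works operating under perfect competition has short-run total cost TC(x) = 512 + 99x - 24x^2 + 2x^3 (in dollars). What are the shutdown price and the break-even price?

Shutdown price = $27; break-even price = $99

Shutdown price = min AVC. AVC = 99 - 24x + 2x^2, with vertex at x = 6 and minimum $27.
ATC = 512/x + 99 - 24x + 2x^2. Setting dATC/dx = −512/x^2 − 24 + 4x = 0 gives x = 8 (since 4·8^3 − 24·8^2 = 512).
min ATC = 512/8 + 99 − 24·8 + 2·8^2 = $99. That is the break-even price.
For $27 ≤ P < $99 the firm produces at a loss; below $27 it shuts down.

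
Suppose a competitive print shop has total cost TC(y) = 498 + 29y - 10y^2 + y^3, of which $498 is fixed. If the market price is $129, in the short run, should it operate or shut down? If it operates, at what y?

Produce at y = 10

Strip out fixed cost: VC = 29y - 10y^2 + y^3. Then AVC = 29 - 10y + y^2 and MC = 29 - 20y + 3y^2.
AVC hits its minimum where MC = AVC, at y = 5, giving min AVC = 29 - 10·5 + 5^2 = $4.
Since P = $129 ≥ min AVC = $4, price covers variable cost and the firm should produce.
Set P = MC: 129 = 29 - 20y + 3y^2 → -100 - 20y + 3y^2 = 0. The roots are y = -10/3 and y = 10; the profit-maximizing output is on the rising part of MC, so y* = 10.
Check: AVC at y = 10 is $29 ≤ P, so revenue covers variable cost.
Profit = P·y − TC = 129·10 − 788 = $502.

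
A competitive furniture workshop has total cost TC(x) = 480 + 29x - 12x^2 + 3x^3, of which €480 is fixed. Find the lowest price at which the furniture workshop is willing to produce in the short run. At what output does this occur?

€17 per unit, at x = 2

Short-run supply begins at min AVC. From VC = 29x - 12x^2 + 3x^3, AVC = 29 - 12x + 3x^2.
dAVC/dx = -12 + 6x = 0 gives x = 2. min AVC = 29 - 12·2 + 3·2^2 = 17.
So the shutdown price is €17.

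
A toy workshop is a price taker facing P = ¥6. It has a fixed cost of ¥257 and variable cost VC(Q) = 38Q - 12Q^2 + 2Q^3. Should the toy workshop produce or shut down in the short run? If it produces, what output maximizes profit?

From TC, MC = TC'(Q) = 38 - 24Q + 6Q^2 and AVC = VC/Q = 38 - 12Q + 2Q^2.
AVC is minimized where dAVC/dQ = -12 + 4Q = 0, at Q = 3; min AVC = 38 - 12·3 + 2·3^2 = ¥20.
With P < min AVC (¥6 < ¥20), every unit sold adds to the loss.
The firm minimizes its loss by shutting down and losing only its fixed cost of ¥257.

Shut down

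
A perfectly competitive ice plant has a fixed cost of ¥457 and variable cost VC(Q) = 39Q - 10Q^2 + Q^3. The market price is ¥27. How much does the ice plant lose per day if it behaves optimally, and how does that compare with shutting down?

AVC = 39 - 10Q + Q^2 has its minimum ¥14 at Q = 5; price ¥27 clears that bar, so the firm operates.
With MC = 39 - 20Q + 3Q^2, P = MC on the upward-sloping part at Q* = 6.
TR = 27·6 = 162. TC = 457 + 90 = 547. Profit = 162 − 547 = -¥385.
Shutting down would mean losing the fixed cost of ¥457, so operating at a loss of ¥385 is better by ¥72.

Profit = -¥385 at Q = 6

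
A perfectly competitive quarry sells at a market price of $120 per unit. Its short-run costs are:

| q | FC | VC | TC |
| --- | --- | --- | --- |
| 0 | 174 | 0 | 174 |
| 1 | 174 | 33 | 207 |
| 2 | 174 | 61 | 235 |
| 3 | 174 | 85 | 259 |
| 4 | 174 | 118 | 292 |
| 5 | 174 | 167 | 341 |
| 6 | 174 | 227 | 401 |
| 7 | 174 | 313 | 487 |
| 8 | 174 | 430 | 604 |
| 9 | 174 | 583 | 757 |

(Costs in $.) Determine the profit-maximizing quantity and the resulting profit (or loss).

Compute π = P·q − TC at each output: q=0: -174; q=1: -87; q=2: 5; q=3: 101; q=4: 188; q=5: 259; q=6: 319; q=7: 353; q=8: 356; q=9: 323.
Profit is maximized at q = 8. AVC there is 430/8 = $53.75 ≤ P, so producing beats shutting down (which would give -$174).

q = 8; profit = $356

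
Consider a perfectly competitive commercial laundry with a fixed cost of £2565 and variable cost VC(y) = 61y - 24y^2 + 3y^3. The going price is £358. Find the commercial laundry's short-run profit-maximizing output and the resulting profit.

AVC = 61 - 24y + 3y^2 has its minimum £13 at y = 4; price £358 clears that bar, so the firm operates.
MC = 61 - 48y + 9y^2. Setting P = MC and taking the root on the rising branch gives y* = 9.
TR = 358·9 = 3222. TC = 2565 + 792 = 3357. Profit = 3222 − 3357 = -£135.
That loss of £135 beats the £2565 the firm would lose by shutting down; producing recovers £2430 of fixed cost.

Profit = -£135 at y = 9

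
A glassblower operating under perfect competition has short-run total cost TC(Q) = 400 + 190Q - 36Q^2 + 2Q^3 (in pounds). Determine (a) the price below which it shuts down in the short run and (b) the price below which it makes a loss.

Shutdown price = £28; break-even price = £70

AVC = 190 - 36Q + 2Q^2; minimized at Q = 9, giving min AVC = £28. That is the shutdown price.
ATC = 400/Q + 190 - 36Q + 2Q^2. Setting dATC/dQ = −400/Q^2 − 36 + 4Q = 0 gives Q = 10 (since 4·10^3 − 36·10^2 = 400).
min ATC = 400/10 + 190 − 36·10 + 2·10^2 = £70. That is the break-even price.
Between these two prices the firm operates at a loss; above £70 it earns a profit.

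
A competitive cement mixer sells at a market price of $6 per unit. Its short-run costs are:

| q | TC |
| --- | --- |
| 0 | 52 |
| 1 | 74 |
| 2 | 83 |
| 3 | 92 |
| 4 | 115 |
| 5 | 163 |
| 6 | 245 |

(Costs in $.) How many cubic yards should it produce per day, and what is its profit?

Tabulate TR − TC: q=0: -52; q=1: -68; q=2: -71; q=3: -74; q=4: -91; q=5: -133; q=6: -209.
Profit is highest at q = 0. Equivalently, the lowest AVC in the table is 40/3 ≈ $13.33 at q = 3, and P = $6 falls below it — price never covers variable cost, so the firm shuts down and loses only its fixed cost.

q = 0 (shut down); profit = -$52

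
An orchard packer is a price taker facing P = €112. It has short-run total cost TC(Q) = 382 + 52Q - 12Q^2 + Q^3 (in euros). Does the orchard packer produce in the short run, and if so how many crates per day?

Strip out fixed cost: VC = 52Q - 12Q^2 + Q^3. Then AVC = 52 - 12Q + Q^2 and MC = 52 - 24Q + 3Q^2.
AVC is minimized where dAVC/dQ = -12 + 2Q = 0, at Q = 6; min AVC = 52 - 12·6 + 6^2 = €16.
Because €112 ≥ €16, revenue can cover variable cost; the firm operates.
P = MC gives -60 - 24Q + 3Q^2 = 0, with roots -2 and 10. Take the larger (rising MC): Q* = 10.
Check: AVC at Q = 10 is €32 ≤ P, so revenue covers variable cost.
Profit = P·Q − TC = 112·10 − 702 = €418.

Produce at Q = 10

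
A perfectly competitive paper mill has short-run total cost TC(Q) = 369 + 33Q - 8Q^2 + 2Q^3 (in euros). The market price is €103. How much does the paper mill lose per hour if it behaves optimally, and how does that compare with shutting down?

Profit = -€69 at Q = 5

AVC = 33 - 8Q + 2Q^2 has its minimum €25 at Q = 2; price €103 clears that bar, so the firm operates.
With MC = 33 - 16Q + 6Q^2, P = MC on the upward-sloping part at Q* = 5.
TR = 103·5 = 515. TC = 369 + 215 = 584. Profit = 515 − 584 = -€69.
Shutting down would mean losing the fixed cost of €369, so operating at a loss of €69 is better by €300.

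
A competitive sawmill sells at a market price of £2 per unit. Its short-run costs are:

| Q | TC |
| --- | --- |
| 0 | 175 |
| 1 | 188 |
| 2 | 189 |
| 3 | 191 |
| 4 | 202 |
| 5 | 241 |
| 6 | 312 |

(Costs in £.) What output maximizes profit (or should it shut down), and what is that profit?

Compute π = P·Q − TC at each output: Q=0: -175; Q=1: -186; Q=2: -185; Q=3: -185; Q=4: -194; Q=5: -231; Q=6: -300.
Profit is highest at Q = 0. Equivalently, the lowest AVC in the table is 16/3 ≈ £5.33 at Q = 3, and P = £2 falls below it — price never covers variable cost, so the firm shuts down and loses only its fixed cost.

Q = 0 (shut down); profit = -£175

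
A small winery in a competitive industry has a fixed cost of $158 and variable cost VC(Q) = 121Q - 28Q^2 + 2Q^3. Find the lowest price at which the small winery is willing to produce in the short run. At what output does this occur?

The firm shuts down when price falls below the minimum of average variable cost. AVC = VC/Q = 121 - 28Q + 2Q^2.
At the minimum of AVC, MC = AVC. MC = 121 - 56Q + 6Q^2; setting MC = AVC gives 4Q^2 - 28Q = 0, so Q = 7. min AVC = 23.
For P < $23 the firm produces nothing.

$23 per unit, at Q = 7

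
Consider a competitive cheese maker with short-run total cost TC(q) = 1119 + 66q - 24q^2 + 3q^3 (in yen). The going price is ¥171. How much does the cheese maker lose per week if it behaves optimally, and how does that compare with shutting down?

Profit = -¥237 at q = 7

AVC = 66 - 24q + 3q^2 has its minimum ¥18 at q = 4; price ¥171 clears that bar, so the firm operates.
With MC = 66 - 48q + 9q^2, P = MC on the upward-sloping part at q* = 7.
TR = 171·7 = 1197. TC = 1119 + 315 = 1434. Profit = 1197 − 1434 = -¥237.
Shutting down would mean losing the fixed cost of ¥1119, so operating at a loss of ¥237 is better by ¥882.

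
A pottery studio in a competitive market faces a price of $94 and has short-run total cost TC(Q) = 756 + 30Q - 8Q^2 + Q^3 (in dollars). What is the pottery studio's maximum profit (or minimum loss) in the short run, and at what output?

AVC = 30 - 8Q + Q^2; min AVC = $14 at Q = 4. Since P = $94 ≥ min AVC, the firm produces.
With MC = 30 - 16Q + 3Q^2, P = MC on the upward-sloping part at Q* = 8.
TR = 94·8 = 752. TC = 756 + 240 = 996. Profit = 752 − 996 = -$244.
By producing, the firm covers all variable cost plus $512 of fixed cost; shutting down would lose the full $756.

Profit = -$244 at Q = 8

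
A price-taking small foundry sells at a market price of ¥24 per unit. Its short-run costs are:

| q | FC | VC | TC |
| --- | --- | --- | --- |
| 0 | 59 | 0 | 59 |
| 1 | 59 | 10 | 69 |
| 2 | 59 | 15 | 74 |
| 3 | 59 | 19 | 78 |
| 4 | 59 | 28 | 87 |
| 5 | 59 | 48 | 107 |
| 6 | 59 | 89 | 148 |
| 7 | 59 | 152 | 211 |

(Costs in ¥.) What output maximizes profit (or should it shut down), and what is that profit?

Compute π = P·q − TC at each output: q=0: -59; q=1: -45; q=2: -26; q=3: -6; q=4: 9; q=5: 13; q=6: -4; q=7: -43.
Profit is maximized at q = 5. AVC there is 48/5 = ¥9.60 ≤ P, so producing beats shutting down (which would give -¥59).

q = 5; profit = ¥13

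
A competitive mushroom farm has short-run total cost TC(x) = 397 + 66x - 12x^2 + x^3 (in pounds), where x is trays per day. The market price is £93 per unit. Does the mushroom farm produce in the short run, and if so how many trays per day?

From TC, MC = TC'(x) = 66 - 24x + 3x^2 and AVC = VC/x = 66 - 12x + x^2.
The AVC parabola has its vertex at x = 12/2 = 6, where AVC = 66 - 12·6 + 6^2 = £30.
Because £93 ≥ £30, revenue can cover variable cost; the firm operates.
Solving P = MC: -27 - 24x + 3x^2 = 0 ⇒ x = -1 or 9. On the upward-sloping branch, x* = 9.
Check: AVC at x = 9 is £39 ≤ P, so revenue covers variable cost.
Profit = P·x − TC = 93·9 − 748 = £89.

Produce at x = 9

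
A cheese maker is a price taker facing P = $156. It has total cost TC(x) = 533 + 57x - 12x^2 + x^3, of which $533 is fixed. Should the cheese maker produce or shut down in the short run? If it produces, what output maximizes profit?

Produce at x = 11

From TC, MC = TC'(x) = 57 - 24x + 3x^2 and AVC = VC/x = 57 - 12x + x^2.
The AVC parabola has its vertex at x = 12/2 = 6, where AVC = 57 - 12·6 + 6^2 = $21.
Since P = $156 ≥ min AVC = $21, price covers variable cost and the firm should produce.
P = MC gives -99 - 24x + 3x^2 = 0, with roots -3 and 11. Take the larger (rising MC): x* = 11.
Check: AVC at x = 11 is $46 ≤ P, so revenue covers variable cost.
Profit = P·x − TC = 156·11 − 1039 = $677.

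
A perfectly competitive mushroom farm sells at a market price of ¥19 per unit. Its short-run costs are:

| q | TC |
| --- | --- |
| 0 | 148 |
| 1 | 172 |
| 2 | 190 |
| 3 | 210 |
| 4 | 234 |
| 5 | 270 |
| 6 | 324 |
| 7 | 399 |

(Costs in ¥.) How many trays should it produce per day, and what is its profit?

Compute π = P·q − TC at each output: q=0: -148; q=1: -153; q=2: -152; q=3: -153; q=4: -158; q=5: -175; q=6: -210; q=7: -266.
Profit is highest at q = 0. Equivalently, the lowest AVC in the table is 62/3 ≈ ¥20.67 at q = 3, and P = ¥19 falls below it — price never covers variable cost, so the firm shuts down and loses only its fixed cost.

q = 0 (shut down); profit = -¥148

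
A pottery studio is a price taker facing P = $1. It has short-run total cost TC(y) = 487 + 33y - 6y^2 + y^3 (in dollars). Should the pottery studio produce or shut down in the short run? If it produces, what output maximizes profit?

Variable cost is VC = 33y - 6y^2 + y^3, so AVC = VC/y = 33 - 6y + y^2 and MC = dTC/dy = 33 - 12y + 3y^2.
AVC hits its minimum where MC = AVC, at y = 3, giving min AVC = 33 - 6·3 + 3^2 = $24.
P = $1 lies below min AVC = $24; no output level covers variable cost.
Best response: produce nothing and absorb the $487 fixed cost.

Shut down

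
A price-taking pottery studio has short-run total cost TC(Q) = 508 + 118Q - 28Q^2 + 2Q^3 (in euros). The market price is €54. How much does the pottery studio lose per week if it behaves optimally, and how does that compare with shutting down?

AVC = 118 - 28Q + 2Q^2 has its minimum €20 at Q = 7; price €54 clears that bar, so the firm operates.
With MC = 118 - 56Q + 6Q^2, P = MC on the upward-sloping part at Q* = 8.
TR = 54·8 = 432. TC = 508 + 176 = 684. Profit = 432 − 684 = -€252.
That loss of €252 beats the €508 the firm would lose by shutting down; producing recovers €256 of fixed cost.

Profit = -€252 at Q = 8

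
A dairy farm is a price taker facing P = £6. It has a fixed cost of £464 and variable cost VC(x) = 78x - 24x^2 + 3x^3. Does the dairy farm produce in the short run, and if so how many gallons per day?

From TC, MC = TC'(x) = 78 - 48x + 9x^2 and AVC = VC/x = 78 - 24x + 3x^2.
The AVC parabola has its vertex at x = 24/6 = 4, where AVC = 78 - 24·4 + 3·4^2 = £30.
Since P = £6 < min AVC = £30, price fails to cover variable cost at any output.
Best response: produce nothing and absorb the £464 fixed cost.

Shut down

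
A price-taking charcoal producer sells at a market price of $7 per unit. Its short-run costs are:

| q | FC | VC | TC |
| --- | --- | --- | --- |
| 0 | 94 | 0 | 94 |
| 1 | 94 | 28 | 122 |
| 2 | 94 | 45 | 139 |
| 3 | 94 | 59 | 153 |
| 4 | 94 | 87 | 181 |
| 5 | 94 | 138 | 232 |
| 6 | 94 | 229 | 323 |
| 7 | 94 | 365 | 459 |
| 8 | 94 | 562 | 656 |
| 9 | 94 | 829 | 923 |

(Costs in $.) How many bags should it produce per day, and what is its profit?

Compute π = P·q − TC at each output: q=0: -94; q=1: -115; q=2: -125; q=3: -132; q=4: -153; q=5: -197; q=6: -281; q=7: -410; q=8: -600; q=9: -860.
Profit is highest at q = 0. Equivalently, the lowest AVC in the table is 59/3 ≈ $19.67 at q = 3, and P = $7 falls below it — price never covers variable cost, so the firm shuts down and loses only its fixed cost.

q = 0 (shut down); profit = -$94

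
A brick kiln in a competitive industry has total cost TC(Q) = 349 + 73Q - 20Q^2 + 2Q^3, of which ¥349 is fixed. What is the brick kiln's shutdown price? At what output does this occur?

¥23 per unit, at Q = 5

The shutdown price is the minimum of AVC. VC = 73Q - 20Q^2 + 2Q^3, so AVC = 73 - 20Q + 2Q^2.
At the minimum of AVC, MC = AVC. MC = 73 - 40Q + 6Q^2; setting MC = AVC gives 4Q^2 - 20Q = 0, so Q = 5. min AVC = 23.
So the shutdown price is ¥23.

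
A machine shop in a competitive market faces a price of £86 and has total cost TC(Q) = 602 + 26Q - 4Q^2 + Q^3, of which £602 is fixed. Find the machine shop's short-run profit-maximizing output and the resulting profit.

Profit = -£314 at Q = 6

AVC = 26 - 4Q + Q^2; min AVC = £22 at Q = 2. Since P = £86 ≥ min AVC, the firm produces.
MC = 26 - 8Q + 3Q^2. Setting P = MC and taking the root on the rising branch gives Q* = 6.
TR = 86·6 = 516. TC = 602 + 228 = 830. Profit = 516 − 830 = -£314.
Shutting down would mean losing the fixed cost of £602, so operating at a loss of £314 is better by £288.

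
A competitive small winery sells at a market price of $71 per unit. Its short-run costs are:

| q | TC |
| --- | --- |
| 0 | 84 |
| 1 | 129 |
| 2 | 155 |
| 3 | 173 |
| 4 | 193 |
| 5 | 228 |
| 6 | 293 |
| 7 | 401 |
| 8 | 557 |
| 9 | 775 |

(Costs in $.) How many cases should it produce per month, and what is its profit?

Tabulate TR − TC: q=0: -84; q=1: -58; q=2: -13; q=3: 40; q=4: 91; q=5: 127; q=6: 133; q=7: 96; q=8: 11; q=9: -136.
Profit is maximized at q = 6. AVC there is 209/6 = $34.83 ≤ P, so producing beats shutting down (which would give -$84).

q = 6; profit = $133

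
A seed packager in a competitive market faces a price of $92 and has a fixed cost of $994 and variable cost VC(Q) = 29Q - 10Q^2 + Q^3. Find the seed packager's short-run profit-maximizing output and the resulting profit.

AVC = 29 - 10Q + Q^2; min AVC = $4 at Q = 5. Since P = $92 ≥ min AVC, the firm produces.
With MC = 29 - 20Q + 3Q^2, P = MC on the upward-sloping part at Q* = 9.
TR = 92·9 = 828. TC = 994 + 180 = 1174. Profit = 828 − 1174 = -$346.
Shutting down would mean losing the fixed cost of $994, so operating at a loss of $346 is better by $648.

Profit = -$346 at Q = 9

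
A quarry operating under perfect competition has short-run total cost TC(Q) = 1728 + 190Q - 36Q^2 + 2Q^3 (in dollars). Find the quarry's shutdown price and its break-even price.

AVC = 190 - 36Q + 2Q^2; minimized at Q = 9, giving min AVC = $28. That is the shutdown price.
ATC = 1728/Q + 190 - 36Q + 2Q^2. Setting dATC/dQ = −1728/Q^2 − 36 + 4Q = 0 gives Q = 12 (since 4·12^3 − 36·12^2 = 1728).
min ATC = 1728/12 + 190 − 36·12 + 2·12^2 = $190. That is the break-even price.
Between these two prices the firm operates at a loss; above $190 it earns a profit.

Shutdown price = $28; break-even price = $190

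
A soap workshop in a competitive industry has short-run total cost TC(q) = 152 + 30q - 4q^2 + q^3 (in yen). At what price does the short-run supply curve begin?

¥26 per unit

The shutdown price is the minimum of AVC. VC = 30q - 4q^2 + q^3, so AVC = 30 - 4q + q^2.
At the minimum of AVC, MC = AVC. MC = 30 - 8q + 3q^2; setting MC = AVC gives 2q^2 - 4q = 0, so q = 2. min AVC = 26.
For P < ¥26 the firm produces nothing.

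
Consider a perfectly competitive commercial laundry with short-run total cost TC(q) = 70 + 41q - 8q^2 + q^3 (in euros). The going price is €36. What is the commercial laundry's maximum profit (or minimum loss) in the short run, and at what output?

AVC = 41 - 8q + q^2 has its minimum €25 at q = 4; price €36 clears that bar, so the firm operates.
With MC = 41 - 16q + 3q^2, P = MC on the upward-sloping part at q* = 5.
TR = 36·5 = 180. TC = 70 + 130 = 200. Profit = 180 − 200 = -€20.
By producing, the firm covers all variable cost plus €50 of fixed cost; shutting down would lose the full €70.

Profit = -€20 at q = 5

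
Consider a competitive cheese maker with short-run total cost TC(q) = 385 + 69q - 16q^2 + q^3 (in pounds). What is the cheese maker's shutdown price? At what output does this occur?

£5 per unit, at q = 8

Short-run supply begins at min AVC. From VC = 69q - 16q^2 + q^3, AVC = 69 - 16q + q^2.
At the minimum of AVC, MC = AVC. MC = 69 - 32q + 3q^2; setting MC = AVC gives 2q^2 - 16q = 0, so q = 8. min AVC = 5.
The firm shuts down for any P below £5.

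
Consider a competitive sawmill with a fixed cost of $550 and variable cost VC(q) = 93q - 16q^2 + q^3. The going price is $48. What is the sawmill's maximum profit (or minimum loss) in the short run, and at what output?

AVC = 93 - 16q + q^2 has its minimum $29 at q = 8; price $48 clears that bar, so the firm operates.
MC = 93 - 32q + 3q^2. Setting P = MC and taking the root on the rising branch gives q* = 9.
TR = 48·9 = 432. TC = 550 + 270 = 820. Profit = 432 − 820 = -$388.
That loss of $388 beats the $550 the firm would lose by shutting down; producing recovers $162 of fixed cost.

Profit = -$388 at q = 9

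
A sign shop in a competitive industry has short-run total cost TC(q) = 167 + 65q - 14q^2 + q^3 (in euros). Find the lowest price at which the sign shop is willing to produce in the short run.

€16 per unit

The shutdown price is the minimum of AVC. VC = 65q - 14q^2 + q^3, so AVC = 65 - 14q + q^2.
At the minimum of AVC, MC = AVC. MC = 65 - 28q + 3q^2; setting MC = AVC gives 2q^2 - 14q = 0, so q = 7. min AVC = 16.
So the shutdown price is €16.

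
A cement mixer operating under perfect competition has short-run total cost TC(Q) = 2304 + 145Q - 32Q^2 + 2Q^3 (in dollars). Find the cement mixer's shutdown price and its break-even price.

Shutdown price = $17; break-even price = $241

AVC = 145 - 32Q + 2Q^2; minimized at Q = 8, giving min AVC = $17. That is the shutdown price.
ATC = 2304/Q + 145 - 32Q + 2Q^2. Setting dATC/dQ = −2304/Q^2 − 32 + 4Q = 0 gives Q = 12 (since 4·12^3 − 32·12^2 = 2304).
min ATC = 2304/12 + 145 − 32·12 + 2·12^2 = $241. That is the break-even price.
For $17 ≤ P < $241 the firm produces at a loss; below $17 it shuts down.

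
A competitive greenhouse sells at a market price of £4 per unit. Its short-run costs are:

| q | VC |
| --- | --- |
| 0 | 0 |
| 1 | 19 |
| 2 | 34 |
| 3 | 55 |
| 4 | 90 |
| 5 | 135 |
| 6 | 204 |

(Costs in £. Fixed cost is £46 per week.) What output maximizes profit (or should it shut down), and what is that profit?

Compute π = P·q − TC at each output: q=0: -46; q=1: -61; q=2: -72; q=3: -89; q=4: -120; q=5: -161; q=6: -226.
Profit is highest at q = 0. Equivalently, the lowest AVC in the table is 34/2 ≈ £17 at q = 2, and P = £4 falls below it — price never covers variable cost, so the firm shuts down and loses only its fixed cost.

q = 0 (shut down); profit = -£46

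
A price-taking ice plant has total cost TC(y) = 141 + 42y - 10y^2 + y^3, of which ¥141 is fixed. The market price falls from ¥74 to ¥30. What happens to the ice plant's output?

Output falls from 8 to 6

AVC = 42 - 10y + y^2, minimized at y = 5 where min AVC = ¥17. MC = 42 - 20y + 3y^2.
At P = ¥74 ≥ min AVC, set P = MC on the rising branch: y = 8.
At P = ¥30 ≥ min AVC, set P = MC: y = 6. The firm stays open but cuts output.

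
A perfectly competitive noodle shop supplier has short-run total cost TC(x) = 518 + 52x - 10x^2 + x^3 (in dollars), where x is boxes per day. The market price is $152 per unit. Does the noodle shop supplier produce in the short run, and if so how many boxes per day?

Produce at x = 10

Variable cost is VC = 52x - 10x^2 + x^3, so AVC = VC/x = 52 - 10x + x^2 and MC = dTC/dx = 52 - 20x + 3x^2.
The AVC parabola has its vertex at x = 10/2 = 5, where AVC = 52 - 10·5 + 5^2 = $27.
Since P = $152 ≥ min AVC = $27, price covers variable cost and the firm should produce.
Set P = MC: 152 = 52 - 20x + 3x^2 → -100 - 20x + 3x^2 = 0. The roots are x = -10/3 and x = 10; the profit-maximizing output is on the rising part of MC, so x* = 10.
Check: AVC at x = 10 is $52 ≤ P, so revenue covers variable cost.
Profit = P·x − TC = 152·10 − 1038 = $482.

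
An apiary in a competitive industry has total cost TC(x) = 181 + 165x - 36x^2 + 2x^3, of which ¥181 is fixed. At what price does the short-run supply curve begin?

¥3 per unit

The shutdown price is the minimum of AVC. VC = 165x - 36x^2 + 2x^3, so AVC = 165 - 36x + 2x^2.
At the minimum of AVC, MC = AVC. MC = 165 - 72x + 6x^2; setting MC = AVC gives 4x^2 - 36x = 0, so x = 9. min AVC = 3.
For P < ¥3 the firm produces nothing.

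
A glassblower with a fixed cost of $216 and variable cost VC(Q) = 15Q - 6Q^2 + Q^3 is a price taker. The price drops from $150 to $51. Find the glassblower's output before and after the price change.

Output falls from 9 to 6

MC = 15 - 12Q + 3Q^2; the shutdown threshold is min AVC = $6 (at Q = 3).
At P = $150 ≥ min AVC, set P = MC on the rising branch: Q = 9.
At P = $51 ≥ min AVC, set P = MC: Q = 6. The firm stays open but cuts output.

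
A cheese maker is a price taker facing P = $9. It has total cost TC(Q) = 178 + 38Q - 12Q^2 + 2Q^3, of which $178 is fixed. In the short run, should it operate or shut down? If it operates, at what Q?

From TC, MC = TC'(Q) = 38 - 24Q + 6Q^2 and AVC = VC/Q = 38 - 12Q + 2Q^2.
The AVC parabola has its vertex at Q = 12/4 = 3, where AVC = 38 - 12·3 + 2·3^2 = $20.
With P < min AVC ($9 < $20), every unit sold adds to the loss.
The firm minimizes its loss by shutting down and losing only its fixed cost of $178.

Shut down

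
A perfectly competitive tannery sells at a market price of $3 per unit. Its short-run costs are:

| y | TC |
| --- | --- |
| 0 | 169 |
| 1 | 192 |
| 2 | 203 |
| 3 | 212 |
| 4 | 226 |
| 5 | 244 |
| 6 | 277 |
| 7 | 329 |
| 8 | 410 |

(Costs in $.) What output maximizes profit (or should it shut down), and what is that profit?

Tabulate TR − TC: y=0: -169; y=1: -189; y=2: -197; y=3: -203; y=4: -214; y=5: -229; y=6: -259; y=7: -308; y=8: -386.
Profit is highest at y = 0. Equivalently, the lowest AVC in the table is 57/4 ≈ $14.25 at y = 4, and P = $3 falls below it — price never covers variable cost, so the firm shuts down and loses only its fixed cost.

y = 0 (shut down); profit = -$169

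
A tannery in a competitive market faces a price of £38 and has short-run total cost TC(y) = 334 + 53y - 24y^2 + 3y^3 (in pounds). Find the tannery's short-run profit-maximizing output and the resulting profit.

Profit = -£184 at y = 5

AVC = 53 - 24y + 3y^2 has its minimum £5 at y = 4; price £38 clears that bar, so the firm operates.
MC = 53 - 48y + 9y^2. Setting P = MC and taking the root on the rising branch gives y* = 5.
TR = 38·5 = 190. TC = 334 + 40 = 374. Profit = 190 − 374 = -£184.
That loss of £184 beats the £334 the firm would lose by shutting down; producing recovers £150 of fixed cost.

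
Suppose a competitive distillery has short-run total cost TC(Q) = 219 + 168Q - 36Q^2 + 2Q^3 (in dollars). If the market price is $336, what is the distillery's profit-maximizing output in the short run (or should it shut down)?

Produce at Q = 14

From TC, MC = TC'(Q) = 168 - 72Q + 6Q^2 and AVC = VC/Q = 168 - 36Q + 2Q^2.
The AVC parabola has its vertex at Q = 36/4 = 9, where AVC = 168 - 36·9 + 2·9^2 = $6.
Since P = $336 ≥ min AVC = $6, price covers variable cost and the firm should produce.
P = MC gives -168 - 72Q + 6Q^2 = 0, with roots -2 and 14. Take the larger (rising MC): Q* = 14.
Check: AVC at Q = 14 is $56 ≤ P, so revenue covers variable cost.
Profit = P·Q − TC = 336·14 − 1003 = $3701.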